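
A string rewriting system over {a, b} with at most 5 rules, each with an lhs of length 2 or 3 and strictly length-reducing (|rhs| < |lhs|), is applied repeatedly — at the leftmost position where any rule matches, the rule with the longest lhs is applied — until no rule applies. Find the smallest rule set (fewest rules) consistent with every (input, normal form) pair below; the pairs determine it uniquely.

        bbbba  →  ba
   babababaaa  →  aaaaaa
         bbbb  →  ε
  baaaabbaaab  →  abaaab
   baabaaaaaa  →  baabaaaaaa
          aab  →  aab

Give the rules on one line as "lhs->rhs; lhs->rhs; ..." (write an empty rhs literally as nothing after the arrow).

abb->bb; bab->a; bb->; bba->ba

  | bbbba => bba => ba
  | babababaaa => aababaaa => aaaaaa
  | bbbb => bb => ε
  | baaaabbaaab => baaabbaaab => baabbaaab => babbaaab => abaaab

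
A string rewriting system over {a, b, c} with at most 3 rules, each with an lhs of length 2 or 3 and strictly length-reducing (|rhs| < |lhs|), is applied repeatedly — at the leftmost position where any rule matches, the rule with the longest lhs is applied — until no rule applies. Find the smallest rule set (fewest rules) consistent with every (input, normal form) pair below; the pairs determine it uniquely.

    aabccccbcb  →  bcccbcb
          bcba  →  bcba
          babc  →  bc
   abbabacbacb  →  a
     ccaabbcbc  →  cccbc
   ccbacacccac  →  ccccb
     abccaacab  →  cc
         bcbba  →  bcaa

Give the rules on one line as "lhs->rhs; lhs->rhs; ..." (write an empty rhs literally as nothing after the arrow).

  | aabccccbcb => accccbcb => bcccbcb
  | bcba
  | babc => bc
  | abbabacbacb => babacbacb => bacbacb => bbbacb => abacb => acb => bb => a

ab->; ac->b; bb->a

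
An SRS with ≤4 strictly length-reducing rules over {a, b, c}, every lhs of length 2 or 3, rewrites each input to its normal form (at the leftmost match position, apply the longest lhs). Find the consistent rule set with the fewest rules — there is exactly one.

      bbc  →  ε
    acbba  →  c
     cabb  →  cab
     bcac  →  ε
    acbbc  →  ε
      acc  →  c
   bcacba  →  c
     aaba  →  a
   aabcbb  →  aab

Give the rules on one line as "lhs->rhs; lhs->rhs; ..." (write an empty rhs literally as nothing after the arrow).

ac->; ba->c; bb->b; bc->

  | bbc => bc => ε
  | acbba => bba => ba => c
  | cabb => cab
  | bcac => ac => ε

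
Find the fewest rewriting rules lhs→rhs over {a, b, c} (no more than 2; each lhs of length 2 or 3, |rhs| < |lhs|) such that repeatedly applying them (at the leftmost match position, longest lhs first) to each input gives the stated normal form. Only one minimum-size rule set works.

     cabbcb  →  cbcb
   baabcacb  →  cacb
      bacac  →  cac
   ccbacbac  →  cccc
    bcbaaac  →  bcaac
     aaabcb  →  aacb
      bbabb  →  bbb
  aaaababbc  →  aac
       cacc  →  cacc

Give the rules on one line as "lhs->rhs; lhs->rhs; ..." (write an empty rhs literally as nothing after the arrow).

  | cabbcb => cbcb
  | baabcacb => abcacb => cacb
  | bacac => cac
  | ccbacbac => cccbac => cccc

ab->; ba->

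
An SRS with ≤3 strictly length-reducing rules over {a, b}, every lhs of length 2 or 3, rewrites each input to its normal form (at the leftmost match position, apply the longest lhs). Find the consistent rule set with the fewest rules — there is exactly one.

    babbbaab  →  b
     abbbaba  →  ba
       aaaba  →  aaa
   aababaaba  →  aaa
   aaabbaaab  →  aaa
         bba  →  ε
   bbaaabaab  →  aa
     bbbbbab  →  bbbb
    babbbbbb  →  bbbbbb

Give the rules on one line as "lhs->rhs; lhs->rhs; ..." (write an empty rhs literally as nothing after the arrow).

ab->; bba->

  | babbbaab => bbbaab => bab => b
  | abbbaba => bbaba => ba
  | aaaba => aaa
  | aababaaba => aabaaba => aaaba => aaa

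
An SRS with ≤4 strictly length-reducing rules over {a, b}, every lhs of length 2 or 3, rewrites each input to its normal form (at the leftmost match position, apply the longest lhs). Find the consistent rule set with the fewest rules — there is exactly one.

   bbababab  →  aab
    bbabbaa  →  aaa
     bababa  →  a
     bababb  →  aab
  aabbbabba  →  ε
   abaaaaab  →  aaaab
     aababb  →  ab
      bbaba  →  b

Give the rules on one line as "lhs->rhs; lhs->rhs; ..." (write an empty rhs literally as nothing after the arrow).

aba->; abb->ab; ba->b; bab->a

  | bbababab => baabab => babab => aab
  | bbabbaa => babaa => aaa
  | bababa => aaba => a
  | bababb => aabb => aab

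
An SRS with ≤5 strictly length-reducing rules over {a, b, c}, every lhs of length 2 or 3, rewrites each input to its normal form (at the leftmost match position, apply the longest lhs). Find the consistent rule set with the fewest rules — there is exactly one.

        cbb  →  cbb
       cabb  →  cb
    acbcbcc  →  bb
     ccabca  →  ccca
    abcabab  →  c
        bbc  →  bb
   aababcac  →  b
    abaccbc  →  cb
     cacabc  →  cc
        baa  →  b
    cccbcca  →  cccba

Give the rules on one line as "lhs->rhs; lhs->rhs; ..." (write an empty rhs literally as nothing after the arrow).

  | cbb
  | cabb => cb
  | acbcbcc => bcbcc => bbcc => bbc => bb
  | ccabca => ccca

aa->; ab->; ac->; bc->b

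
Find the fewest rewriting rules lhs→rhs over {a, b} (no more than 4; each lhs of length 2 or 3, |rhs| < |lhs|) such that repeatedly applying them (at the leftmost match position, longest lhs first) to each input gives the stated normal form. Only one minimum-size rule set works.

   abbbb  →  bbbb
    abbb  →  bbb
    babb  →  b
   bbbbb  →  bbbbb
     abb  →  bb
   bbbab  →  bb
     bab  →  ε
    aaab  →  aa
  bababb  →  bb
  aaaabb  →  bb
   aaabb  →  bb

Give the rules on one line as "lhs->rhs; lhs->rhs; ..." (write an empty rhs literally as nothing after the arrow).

  | abbbb => bbbb
  | abbb => bbb
  | babb => b
  | bbbbb

ab->; abb->bb; bab->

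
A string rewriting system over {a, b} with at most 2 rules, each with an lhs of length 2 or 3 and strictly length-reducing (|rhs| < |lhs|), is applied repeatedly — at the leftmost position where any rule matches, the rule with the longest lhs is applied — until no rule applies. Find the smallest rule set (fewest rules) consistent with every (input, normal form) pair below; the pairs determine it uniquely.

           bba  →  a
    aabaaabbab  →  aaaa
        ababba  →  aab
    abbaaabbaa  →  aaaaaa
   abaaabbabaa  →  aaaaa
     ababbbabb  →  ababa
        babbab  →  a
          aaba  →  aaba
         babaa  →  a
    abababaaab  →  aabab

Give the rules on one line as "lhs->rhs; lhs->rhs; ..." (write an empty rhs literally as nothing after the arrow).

  | bba => a
  | aabaaabbab => aaababbab => aaabaab => aaaabb => aaaa
  | ababba => abaa => aab
  | abbaaabbaa => aaaabbaa => aaaaaa

baa->ab; bb->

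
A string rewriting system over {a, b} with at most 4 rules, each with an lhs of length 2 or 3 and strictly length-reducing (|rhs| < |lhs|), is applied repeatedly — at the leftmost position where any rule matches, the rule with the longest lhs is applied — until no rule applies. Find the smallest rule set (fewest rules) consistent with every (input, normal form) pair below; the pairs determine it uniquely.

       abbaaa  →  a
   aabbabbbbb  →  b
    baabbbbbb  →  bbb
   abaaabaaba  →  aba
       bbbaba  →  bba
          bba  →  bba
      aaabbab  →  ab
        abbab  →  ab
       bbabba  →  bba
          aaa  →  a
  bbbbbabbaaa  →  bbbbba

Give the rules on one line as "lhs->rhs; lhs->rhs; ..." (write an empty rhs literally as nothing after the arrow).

aaa->a; abb->; bab->

  | abbaaa => aaa => a
  | aabbabbbbb => aabbbbb => abbb => b
  | baabbbbbb => babbbb => bbb
  | abaaabaaba => ababaaba => aaaba => aba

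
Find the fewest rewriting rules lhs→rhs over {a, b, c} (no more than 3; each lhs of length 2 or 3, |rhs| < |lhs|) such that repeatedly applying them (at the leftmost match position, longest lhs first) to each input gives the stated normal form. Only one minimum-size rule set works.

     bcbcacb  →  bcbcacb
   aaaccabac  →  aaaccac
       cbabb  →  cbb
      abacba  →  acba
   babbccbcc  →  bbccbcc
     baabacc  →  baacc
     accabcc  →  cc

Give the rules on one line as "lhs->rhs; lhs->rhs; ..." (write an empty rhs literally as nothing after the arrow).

  | bcbcacb
  | aaaccabac => aaaccac
  | cbabb => cbb
  | abacba => acba

ab->; ccc->bc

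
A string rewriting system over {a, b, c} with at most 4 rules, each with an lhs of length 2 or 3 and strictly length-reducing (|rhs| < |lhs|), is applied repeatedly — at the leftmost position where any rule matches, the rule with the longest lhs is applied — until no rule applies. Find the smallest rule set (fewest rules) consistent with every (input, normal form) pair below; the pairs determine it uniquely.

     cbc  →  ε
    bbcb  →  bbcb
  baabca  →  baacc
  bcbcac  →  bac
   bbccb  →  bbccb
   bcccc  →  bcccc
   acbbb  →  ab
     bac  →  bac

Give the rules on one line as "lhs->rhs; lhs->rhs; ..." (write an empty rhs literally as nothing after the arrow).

  | cbc => ε
  | bbcb
  | baabca => baacc
  | bcbcac => bac

bca->cc; cbb->; cbc->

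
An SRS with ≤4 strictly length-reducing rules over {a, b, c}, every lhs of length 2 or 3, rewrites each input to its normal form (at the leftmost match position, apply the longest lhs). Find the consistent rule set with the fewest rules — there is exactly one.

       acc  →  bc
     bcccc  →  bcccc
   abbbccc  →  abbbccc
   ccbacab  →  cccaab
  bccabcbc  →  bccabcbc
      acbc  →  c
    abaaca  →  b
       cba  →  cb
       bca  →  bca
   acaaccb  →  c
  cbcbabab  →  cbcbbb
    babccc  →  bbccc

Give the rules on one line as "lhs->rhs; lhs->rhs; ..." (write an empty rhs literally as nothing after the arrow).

  | acc => bc
  | bcccc
  | abbbccc
  | ccbacab => cccaab

ac->b; acb->; ba->b; bac->ca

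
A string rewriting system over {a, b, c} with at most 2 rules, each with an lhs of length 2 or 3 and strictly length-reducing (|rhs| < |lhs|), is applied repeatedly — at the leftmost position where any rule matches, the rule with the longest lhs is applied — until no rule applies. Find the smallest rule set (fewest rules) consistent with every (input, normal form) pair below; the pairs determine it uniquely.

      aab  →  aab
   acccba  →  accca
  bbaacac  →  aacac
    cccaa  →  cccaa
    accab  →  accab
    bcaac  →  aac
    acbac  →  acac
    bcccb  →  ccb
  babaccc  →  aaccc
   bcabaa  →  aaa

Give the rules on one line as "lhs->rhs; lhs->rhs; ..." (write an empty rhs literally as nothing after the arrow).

ba->a; bc->

  | aab
  | acccba => accca
  | bbaacac => baacac => aacac
  | cccaa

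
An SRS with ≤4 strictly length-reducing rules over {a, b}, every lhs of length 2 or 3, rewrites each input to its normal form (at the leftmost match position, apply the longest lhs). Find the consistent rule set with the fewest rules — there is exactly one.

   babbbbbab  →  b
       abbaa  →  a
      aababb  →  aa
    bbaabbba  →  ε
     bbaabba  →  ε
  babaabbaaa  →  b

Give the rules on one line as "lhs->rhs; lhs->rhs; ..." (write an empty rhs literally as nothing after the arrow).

aba->; baa->b; bb->a; bba->ba

  | babbbbbab => baabbbab => bbbbab => abbab => abab => b
  | abbaa => abaa => a
  | aababb => abb => aa
  | bbaabbba => baabbba => bbbba => abba => aba => ε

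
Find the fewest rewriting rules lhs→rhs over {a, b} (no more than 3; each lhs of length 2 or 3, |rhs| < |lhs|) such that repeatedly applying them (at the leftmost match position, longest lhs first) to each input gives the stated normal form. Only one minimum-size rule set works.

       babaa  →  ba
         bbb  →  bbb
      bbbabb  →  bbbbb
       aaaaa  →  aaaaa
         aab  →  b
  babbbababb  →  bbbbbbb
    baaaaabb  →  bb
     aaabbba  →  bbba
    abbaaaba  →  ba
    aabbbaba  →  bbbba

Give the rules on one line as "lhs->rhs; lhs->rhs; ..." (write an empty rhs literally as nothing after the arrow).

ab->b; baa->a

  | babaa => bbaa => ba
  | bbb
  | bbbabb => bbbbb
  | aaaaa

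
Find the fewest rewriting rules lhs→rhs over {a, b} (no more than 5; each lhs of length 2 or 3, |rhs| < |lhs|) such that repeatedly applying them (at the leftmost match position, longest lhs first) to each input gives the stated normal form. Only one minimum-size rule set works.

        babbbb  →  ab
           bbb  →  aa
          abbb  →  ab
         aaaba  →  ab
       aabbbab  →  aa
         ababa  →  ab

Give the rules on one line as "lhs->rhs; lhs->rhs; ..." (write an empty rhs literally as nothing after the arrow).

  | babbbb => bbbbb => aabb => aaa => ab
  | bbb => aa
  | abbb => aaa => ab
  | aaaba => abba => aaa => ab

aaa->ab; ba->b; bb->a; bbb->aa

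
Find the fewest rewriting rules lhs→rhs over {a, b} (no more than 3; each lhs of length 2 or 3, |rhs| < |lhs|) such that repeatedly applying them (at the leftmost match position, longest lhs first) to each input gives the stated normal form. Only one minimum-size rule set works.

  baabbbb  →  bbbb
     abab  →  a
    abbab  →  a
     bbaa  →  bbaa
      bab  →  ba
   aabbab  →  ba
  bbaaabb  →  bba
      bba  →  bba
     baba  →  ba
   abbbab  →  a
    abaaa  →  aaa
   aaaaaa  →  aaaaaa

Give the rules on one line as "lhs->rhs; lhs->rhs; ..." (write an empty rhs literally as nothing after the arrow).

aab->; ab->a; aba->a

  | baabbbb => bbbb
  | abab => ab => a
  | abbab => abab => ab => a
  | bbaa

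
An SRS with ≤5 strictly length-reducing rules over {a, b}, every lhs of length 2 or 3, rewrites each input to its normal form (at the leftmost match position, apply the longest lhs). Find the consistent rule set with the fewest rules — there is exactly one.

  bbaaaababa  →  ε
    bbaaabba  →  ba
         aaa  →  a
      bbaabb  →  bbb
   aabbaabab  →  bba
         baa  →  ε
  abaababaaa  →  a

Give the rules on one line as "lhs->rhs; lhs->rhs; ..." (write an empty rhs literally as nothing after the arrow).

aa->; ab->a; abb->; baa->

  | bbaaaababa => baababa => baba => baa => ε
  | bbaaabba => babba => ba
  | aaa => a
  | bbaabb => bbb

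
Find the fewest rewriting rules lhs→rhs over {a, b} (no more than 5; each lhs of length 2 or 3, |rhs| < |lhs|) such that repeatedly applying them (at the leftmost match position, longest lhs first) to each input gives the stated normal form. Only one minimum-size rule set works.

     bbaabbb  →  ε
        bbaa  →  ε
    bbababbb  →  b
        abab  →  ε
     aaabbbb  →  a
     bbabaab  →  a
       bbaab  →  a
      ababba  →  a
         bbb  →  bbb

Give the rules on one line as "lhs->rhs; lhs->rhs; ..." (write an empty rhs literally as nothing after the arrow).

  | bbaabbb => babbb => abb => ε
  | bbaa => ba => ε
  | bbababbb => baabbb => abbb => b
  | abab => ab => ε

ab->; abb->; ba->; bab->a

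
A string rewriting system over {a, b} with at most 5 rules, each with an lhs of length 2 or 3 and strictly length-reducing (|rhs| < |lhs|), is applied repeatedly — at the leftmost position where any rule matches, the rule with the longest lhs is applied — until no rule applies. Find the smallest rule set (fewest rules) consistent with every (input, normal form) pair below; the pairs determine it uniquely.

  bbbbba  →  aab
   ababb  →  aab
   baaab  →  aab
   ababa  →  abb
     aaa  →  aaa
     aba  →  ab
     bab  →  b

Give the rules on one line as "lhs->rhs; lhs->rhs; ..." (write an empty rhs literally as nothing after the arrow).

  | bbbbba => abbba => aaba => aab
  | ababb => abbb => aab
  | baaab => aab
  | ababa => abba => abb

aba->ab; ba->; bba->bb; bbb->ab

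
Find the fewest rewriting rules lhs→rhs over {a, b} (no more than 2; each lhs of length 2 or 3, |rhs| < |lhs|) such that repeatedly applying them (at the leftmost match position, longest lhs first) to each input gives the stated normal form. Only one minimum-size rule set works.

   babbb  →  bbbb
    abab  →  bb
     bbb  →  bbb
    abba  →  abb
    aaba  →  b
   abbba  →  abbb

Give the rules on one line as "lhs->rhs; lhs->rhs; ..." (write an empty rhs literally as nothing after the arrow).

aba->ba; ba->b

  | babbb => bbbb
  | abab => bab => bb
  | bbb
  | abba => abb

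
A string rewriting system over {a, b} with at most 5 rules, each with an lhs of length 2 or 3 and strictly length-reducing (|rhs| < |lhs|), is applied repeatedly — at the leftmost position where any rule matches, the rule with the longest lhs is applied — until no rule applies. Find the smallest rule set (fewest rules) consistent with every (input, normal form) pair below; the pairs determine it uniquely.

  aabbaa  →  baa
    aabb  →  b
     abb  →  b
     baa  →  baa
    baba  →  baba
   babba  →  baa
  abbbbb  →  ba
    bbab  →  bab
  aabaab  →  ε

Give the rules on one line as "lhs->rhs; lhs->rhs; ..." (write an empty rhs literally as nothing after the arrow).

  | aabbaa => baa
  | aabb => b
  | abb => bb => b
  | baa

aab->; abb->bb; bb->b; bbb->ba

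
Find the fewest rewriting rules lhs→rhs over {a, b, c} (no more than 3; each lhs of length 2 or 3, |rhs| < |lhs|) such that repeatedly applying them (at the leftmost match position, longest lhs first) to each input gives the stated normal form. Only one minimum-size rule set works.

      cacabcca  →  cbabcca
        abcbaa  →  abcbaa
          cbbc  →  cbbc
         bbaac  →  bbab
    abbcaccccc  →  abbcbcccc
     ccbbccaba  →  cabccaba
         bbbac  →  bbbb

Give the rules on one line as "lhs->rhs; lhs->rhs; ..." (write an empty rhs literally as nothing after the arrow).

ac->b; ccb->ca

  | cacabcca => cbabcca
  | abcbaa
  | cbbc
  | bbaac => bbab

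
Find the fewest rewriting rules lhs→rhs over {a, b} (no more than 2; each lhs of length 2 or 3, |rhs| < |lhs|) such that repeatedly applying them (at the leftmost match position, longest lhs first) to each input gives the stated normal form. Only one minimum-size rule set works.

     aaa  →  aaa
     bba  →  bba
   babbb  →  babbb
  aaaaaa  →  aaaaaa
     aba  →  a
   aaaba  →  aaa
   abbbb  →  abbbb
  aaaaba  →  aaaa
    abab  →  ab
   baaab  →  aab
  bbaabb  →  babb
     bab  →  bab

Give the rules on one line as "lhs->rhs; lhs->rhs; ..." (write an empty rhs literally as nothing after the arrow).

  | aaa
  | bba
  | babbb
  | aaaaaa

aba->a; baa->a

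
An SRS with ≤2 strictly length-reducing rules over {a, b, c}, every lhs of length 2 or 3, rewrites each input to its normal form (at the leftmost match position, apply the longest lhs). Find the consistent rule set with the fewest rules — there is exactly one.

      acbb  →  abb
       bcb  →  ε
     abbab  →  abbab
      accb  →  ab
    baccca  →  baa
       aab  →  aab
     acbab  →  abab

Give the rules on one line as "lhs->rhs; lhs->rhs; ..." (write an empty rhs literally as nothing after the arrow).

  | acbb => abb
  | bcb => ε
  | abbab
  | accb => acb => ab

ac->a; bcb->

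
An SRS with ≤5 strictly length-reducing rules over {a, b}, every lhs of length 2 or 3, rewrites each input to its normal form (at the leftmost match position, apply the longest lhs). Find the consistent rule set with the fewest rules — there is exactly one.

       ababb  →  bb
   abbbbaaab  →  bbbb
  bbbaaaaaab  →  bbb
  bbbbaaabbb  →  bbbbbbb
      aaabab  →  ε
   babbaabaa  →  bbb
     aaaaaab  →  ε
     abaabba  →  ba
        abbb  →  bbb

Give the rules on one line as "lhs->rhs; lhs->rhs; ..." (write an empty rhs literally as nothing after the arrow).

  | ababb => abb => bb
  | abbbbaaab => bbbbaaab => bbbbab => bbbb
  | bbbaaaaaab => bbbaaaab => bbbaab => bbb
  | bbbbaaabbb => bbbbabbb => bbbbbbb

aa->; aab->; ab->; abb->bb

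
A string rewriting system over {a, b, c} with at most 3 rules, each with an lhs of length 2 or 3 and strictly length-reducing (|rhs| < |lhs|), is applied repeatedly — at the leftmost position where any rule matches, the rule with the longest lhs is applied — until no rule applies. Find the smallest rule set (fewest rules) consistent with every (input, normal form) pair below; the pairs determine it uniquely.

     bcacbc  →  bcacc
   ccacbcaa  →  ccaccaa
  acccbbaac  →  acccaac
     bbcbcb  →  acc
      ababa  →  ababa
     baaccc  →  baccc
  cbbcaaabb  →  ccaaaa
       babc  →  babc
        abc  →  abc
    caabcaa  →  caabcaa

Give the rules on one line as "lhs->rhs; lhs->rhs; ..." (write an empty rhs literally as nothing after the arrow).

baa->ba; bb->a; cb->c

  | bcacbc => bcacc
  | ccacbcaa => ccaccaa
  | acccbbaac => acccbaac => acccaac
  | bbcbcb => acbcb => accb => acc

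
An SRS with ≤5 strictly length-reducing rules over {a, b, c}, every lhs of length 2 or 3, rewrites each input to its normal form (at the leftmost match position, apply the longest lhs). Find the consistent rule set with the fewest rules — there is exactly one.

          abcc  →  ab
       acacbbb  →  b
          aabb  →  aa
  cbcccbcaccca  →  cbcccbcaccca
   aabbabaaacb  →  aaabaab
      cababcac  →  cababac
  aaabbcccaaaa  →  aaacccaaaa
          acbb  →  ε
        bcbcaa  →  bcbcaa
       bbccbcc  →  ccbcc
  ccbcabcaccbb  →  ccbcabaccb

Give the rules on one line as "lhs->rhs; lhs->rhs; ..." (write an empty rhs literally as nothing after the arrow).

abc->ab; acb->b; bb->; cbb->cb

  | abcc => abc => ab
  | acacbbb => acbbb => bbb => b
  | aabb => aa
  | cbcccbcaccca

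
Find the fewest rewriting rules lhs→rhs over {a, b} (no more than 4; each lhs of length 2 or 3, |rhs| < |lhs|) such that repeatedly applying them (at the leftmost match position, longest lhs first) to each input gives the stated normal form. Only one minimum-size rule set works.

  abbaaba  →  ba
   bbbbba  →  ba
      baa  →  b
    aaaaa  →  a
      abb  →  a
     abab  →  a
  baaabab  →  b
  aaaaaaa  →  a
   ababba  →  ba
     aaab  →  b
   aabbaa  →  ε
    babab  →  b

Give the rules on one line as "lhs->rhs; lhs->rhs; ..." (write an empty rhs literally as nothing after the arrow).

  | abbaaba => bbaaba => aaba => ba
  | bbbbba => abbba => bbba => aba => ba
  | baa => b
  | aaaaa => aaa => a

aa->; ab->b; bb->a; bba->a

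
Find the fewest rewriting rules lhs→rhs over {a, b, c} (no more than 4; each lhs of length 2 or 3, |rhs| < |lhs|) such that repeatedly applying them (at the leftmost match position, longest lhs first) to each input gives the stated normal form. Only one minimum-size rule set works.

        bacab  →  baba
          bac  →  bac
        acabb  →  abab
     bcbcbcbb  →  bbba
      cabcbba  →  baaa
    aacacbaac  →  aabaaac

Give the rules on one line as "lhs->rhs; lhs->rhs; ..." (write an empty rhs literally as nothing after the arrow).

cab->ba; cb->b; cbb->a

  | bacab => baba
  | bac
  | acabb => abab
  | bcbcbcbb => bbcbcbb => bbbcbb => bbba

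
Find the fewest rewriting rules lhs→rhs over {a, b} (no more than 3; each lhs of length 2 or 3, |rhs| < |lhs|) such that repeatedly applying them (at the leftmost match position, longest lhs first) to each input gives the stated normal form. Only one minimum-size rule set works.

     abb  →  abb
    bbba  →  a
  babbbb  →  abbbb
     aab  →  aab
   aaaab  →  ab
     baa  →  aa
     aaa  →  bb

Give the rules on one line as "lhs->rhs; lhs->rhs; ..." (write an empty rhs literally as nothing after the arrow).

aaa->bb; ba->a

  | abb
  | bbba => bba => ba => a
  | babbbb => abbbb
  | aab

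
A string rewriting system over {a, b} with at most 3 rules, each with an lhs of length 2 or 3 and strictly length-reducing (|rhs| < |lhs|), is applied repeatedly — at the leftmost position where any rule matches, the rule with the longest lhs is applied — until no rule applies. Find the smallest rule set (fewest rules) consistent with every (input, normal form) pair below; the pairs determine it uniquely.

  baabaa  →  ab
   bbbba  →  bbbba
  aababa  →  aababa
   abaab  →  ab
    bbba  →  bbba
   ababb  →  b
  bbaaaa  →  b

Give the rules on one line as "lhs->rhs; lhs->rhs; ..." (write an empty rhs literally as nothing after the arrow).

abb->b; baa->ab

  | baabaa => abbaa => baa => ab
  | bbbba
  | aababa
  | abaab => aabb => ab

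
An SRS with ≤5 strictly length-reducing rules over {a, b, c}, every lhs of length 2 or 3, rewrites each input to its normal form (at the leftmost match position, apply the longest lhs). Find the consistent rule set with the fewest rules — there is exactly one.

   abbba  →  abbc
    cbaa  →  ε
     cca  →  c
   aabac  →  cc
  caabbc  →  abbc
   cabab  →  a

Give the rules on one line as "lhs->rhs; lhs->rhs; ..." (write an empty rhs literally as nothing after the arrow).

  | abbba => abbc
  | cbaa => aaa => ca => ε
  | cca => c
  | aabac => cbac => aac => cc

aa->c; ba->c; ca->; cb->a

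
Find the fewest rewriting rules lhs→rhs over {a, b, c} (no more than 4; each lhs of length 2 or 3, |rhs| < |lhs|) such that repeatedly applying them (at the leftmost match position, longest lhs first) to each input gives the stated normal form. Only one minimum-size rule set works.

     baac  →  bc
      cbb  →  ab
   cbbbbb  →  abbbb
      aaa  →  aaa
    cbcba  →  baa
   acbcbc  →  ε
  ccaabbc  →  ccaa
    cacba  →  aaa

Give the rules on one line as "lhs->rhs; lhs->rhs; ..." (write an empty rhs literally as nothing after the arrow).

  | baac => bac => bc
  | cbb => ab
  | cbbbbb => abbbb
  | aaa

ac->c; acb->ba; bbc->; cb->a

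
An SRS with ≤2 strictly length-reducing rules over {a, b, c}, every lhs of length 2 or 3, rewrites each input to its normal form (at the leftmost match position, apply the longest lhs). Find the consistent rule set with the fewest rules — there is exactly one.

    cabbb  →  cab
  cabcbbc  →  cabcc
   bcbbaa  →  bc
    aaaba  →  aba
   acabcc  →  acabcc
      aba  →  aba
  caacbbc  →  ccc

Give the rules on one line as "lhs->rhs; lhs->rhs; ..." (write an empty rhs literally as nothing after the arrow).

aa->; bb->

  | cabbb => cab
  | cabcbbc => cabcc
  | bcbbaa => bcaa => bc
  | aaaba => aba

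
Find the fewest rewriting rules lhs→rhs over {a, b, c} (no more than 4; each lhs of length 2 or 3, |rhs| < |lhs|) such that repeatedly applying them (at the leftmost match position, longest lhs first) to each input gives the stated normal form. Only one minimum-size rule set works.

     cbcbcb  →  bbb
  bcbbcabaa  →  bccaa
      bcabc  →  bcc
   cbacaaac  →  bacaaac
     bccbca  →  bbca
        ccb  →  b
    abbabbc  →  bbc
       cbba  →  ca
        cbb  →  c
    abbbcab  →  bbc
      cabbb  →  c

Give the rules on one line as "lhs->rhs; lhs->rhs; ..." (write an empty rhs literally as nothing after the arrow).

  | cbcbcb => bcbcb => bbcb => bbb
  | bcbbcabaa => bccabaa => bccaa
  | bcabc => bcc
  | cbacaaac => bacaaac

ab->; cb->b; cbb->c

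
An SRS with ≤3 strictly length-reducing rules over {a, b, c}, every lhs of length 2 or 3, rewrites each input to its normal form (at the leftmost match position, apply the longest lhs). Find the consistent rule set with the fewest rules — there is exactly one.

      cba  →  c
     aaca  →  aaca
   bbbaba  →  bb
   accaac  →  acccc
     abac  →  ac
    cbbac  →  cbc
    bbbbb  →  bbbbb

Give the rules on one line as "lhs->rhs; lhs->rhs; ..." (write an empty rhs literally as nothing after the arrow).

ba->; caa->cc

  | cba => c
  | aaca
  | bbbaba => bbba => bb
  | accaac => acccc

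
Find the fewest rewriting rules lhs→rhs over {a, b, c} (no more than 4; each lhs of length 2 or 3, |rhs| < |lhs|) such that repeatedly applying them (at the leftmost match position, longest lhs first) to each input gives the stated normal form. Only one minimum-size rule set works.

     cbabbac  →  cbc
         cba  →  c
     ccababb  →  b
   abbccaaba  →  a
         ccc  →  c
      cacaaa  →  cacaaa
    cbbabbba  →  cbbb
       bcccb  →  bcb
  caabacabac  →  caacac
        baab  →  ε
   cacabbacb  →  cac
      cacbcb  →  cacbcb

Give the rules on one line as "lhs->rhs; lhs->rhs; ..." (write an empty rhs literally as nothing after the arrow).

  | cbabbac => cbbac => cbc
  | cba => c
  | ccababb => ababb => abb => b
  | abbccaaba => bccaaba => baaba => aba => a

ab->; ba->; cc->; ccb->c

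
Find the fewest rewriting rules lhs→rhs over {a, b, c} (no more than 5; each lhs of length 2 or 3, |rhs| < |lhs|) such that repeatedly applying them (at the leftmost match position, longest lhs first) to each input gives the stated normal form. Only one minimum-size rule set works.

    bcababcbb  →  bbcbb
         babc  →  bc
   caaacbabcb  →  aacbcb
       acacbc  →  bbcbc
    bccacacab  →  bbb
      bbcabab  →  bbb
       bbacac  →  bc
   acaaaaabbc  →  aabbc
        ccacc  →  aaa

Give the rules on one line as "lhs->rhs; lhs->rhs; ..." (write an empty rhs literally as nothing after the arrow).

  | bcababcbb => bbabcbb => bbcbb
  | babc => bc
  | caaacbabcb => aacbabcb => aacbcb
  | acacbc => bbcbc

aca->bb; ba->; ca->; cc->a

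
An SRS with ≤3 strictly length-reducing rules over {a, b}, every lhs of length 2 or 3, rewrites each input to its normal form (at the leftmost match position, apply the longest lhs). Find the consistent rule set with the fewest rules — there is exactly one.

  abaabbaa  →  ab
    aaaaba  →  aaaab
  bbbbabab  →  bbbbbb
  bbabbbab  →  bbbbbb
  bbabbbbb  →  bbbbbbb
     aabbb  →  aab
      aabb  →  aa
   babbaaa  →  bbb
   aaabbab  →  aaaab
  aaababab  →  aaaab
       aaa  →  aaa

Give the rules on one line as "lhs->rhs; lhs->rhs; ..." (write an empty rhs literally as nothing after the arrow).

  | abaabbaa => ababbaa => abbbaa => abaa => aba => ab
  | aaaaba => aaaab
  | bbbbabab => bbbbbab => bbbbbb
  | bbabbbab => bbbbbab => bbbbbb

abb->a; ba->b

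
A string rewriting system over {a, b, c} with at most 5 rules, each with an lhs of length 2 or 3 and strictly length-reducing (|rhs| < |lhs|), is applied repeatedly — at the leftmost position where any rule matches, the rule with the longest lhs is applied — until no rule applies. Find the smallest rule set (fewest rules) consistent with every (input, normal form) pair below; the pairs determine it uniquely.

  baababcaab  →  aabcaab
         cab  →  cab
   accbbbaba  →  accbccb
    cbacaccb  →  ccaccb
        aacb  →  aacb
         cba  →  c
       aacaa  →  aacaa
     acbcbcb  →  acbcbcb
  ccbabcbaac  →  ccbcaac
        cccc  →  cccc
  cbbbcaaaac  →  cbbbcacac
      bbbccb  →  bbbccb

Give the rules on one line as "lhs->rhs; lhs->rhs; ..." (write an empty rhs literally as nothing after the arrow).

  | baababcaab => aababcaab => aabcaab
  | cab
  | accbbbaba => accbcbba => accbccb
  | cbacaccb => ccaccb

aaa->ac; ba->; baa->aa; bba->cb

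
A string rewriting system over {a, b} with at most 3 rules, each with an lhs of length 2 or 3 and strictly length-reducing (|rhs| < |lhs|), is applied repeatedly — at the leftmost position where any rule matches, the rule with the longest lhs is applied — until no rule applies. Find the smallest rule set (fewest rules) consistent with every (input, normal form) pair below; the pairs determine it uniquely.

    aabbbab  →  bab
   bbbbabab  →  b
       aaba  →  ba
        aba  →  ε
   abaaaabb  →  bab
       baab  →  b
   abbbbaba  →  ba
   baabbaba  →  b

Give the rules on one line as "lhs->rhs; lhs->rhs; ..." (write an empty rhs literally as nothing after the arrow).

  | aabbbab => bbbbab => bbbab => bbab => bab
  | bbbbabab => bbbabab => bbabab => babab => bb => b
  | aaba => bba => ba
  | aba => ε

aa->b; aba->; bb->b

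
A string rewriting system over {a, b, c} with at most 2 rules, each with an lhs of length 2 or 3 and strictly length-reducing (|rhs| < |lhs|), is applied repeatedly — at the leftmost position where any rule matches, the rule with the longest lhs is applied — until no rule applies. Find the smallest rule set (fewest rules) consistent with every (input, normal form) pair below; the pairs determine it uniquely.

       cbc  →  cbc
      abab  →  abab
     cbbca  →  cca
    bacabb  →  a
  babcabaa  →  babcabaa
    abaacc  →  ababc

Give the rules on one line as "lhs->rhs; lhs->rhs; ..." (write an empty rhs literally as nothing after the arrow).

  | cbc
  | abab
  | cbbca => cca
  | bacabb => bbabb => abb => a

ac->b; bb->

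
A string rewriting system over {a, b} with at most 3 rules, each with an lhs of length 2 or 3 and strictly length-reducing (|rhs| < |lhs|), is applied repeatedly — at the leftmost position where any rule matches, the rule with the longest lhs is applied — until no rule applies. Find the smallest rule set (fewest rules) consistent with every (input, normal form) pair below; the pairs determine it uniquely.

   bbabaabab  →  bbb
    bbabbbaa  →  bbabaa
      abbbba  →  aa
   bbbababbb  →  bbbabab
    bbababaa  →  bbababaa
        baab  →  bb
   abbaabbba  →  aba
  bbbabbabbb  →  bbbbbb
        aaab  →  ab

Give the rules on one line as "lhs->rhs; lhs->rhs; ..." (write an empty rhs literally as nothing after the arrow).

aab->b; abb->a

  | bbabaabab => bbabbab => bbaab => bbb
  | bbabbbaa => bbabaa
  | abbbba => abba => aa
  | bbbababbb => bbbabab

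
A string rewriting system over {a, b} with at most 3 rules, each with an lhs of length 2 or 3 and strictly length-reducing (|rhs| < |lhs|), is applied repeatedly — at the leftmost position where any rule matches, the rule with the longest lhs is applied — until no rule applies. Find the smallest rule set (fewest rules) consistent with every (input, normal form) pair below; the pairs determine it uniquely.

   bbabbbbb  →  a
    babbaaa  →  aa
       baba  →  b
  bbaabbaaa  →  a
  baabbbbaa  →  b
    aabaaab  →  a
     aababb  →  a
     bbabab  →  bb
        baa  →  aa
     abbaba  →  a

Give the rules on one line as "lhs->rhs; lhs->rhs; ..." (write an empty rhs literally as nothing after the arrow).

ab->a; aba->b; ba->a

  | bbabbbbb => babbbbb => abbbbb => abbbb => abbb => abb => ab => a
  | babbaaa => abbaaa => abaaa => baa => aa
  | baba => aba => b
  | bbaabbaaa => baabbaaa => aabbaaa => aabaaa => abaa => ba => a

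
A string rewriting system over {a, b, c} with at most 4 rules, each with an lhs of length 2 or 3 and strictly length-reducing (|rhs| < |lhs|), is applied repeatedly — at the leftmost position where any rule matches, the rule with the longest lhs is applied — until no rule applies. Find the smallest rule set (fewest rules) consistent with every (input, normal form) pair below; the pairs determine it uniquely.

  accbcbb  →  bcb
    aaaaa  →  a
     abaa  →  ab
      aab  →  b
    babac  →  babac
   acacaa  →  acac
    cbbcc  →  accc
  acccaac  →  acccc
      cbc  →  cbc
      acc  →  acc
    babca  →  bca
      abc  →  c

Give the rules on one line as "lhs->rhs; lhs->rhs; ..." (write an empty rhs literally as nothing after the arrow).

  | accbcbb => abccbb => ccbb => bcb
  | aaaaa => aaa => a
  | abaa => ab
  | aab => b

aa->; abc->c; cbb->ac; ccb->bc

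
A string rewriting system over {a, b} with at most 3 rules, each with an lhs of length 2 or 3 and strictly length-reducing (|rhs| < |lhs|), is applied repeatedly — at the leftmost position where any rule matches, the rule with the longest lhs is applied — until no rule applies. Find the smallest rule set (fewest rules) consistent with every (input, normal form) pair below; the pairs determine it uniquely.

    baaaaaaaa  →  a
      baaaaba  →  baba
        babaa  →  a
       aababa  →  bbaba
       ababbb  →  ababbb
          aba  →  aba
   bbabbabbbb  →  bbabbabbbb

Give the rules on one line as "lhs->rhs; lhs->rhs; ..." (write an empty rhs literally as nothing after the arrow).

  | baaaaaaaa => aaaaaaa => baaaaa => aaaa => baa => a
  | baaaaba => aaaba => baba
  | babaa => baa => a
  | aababa => bbaba

aa->b; baa->a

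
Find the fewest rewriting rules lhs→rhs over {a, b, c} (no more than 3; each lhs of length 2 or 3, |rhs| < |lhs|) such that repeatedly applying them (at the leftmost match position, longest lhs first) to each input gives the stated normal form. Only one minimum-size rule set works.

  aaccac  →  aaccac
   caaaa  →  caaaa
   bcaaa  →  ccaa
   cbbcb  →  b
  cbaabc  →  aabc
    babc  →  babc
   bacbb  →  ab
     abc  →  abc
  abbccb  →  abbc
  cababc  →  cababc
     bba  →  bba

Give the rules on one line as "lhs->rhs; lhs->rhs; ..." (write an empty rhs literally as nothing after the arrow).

  | aaccac
  | caaaa
  | bcaaa => ccaa
  | cbbcb => bcb => b

bac->ac; bca->cc; cb->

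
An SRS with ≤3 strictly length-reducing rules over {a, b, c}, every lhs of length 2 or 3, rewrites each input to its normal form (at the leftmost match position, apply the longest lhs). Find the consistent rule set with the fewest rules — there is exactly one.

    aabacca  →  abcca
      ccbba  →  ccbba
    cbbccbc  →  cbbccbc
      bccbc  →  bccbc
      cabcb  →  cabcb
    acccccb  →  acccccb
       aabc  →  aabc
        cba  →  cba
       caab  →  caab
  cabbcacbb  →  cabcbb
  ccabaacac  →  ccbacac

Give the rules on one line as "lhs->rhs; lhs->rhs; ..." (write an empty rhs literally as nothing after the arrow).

  | aabacca => abcca
  | ccbba
  | cbbccbc
  | bccbc

aba->b; bca->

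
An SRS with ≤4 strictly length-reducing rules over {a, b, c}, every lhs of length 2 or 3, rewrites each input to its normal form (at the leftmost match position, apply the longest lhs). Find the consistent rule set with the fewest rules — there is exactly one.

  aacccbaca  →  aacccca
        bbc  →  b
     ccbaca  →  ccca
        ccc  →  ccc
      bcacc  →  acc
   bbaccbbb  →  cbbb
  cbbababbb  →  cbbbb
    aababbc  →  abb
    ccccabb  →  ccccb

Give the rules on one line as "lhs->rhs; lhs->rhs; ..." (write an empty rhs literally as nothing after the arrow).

aba->b; ba->; bc->; cab->c

  | aacccbaca => aacccca
  | bbc => b
  | ccbaca => ccca
  | ccc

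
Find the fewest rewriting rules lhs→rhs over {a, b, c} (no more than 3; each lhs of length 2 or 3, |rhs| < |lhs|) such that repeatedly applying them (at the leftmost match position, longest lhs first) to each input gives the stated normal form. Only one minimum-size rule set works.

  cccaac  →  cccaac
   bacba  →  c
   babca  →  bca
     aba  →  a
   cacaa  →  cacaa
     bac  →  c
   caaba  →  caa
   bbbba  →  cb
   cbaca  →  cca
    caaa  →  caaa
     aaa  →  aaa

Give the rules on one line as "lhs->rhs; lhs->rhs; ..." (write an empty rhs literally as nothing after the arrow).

  | cccaac
  | bacba => cba => c
  | babca => bca
  | aba => a

ba->; bbb->cb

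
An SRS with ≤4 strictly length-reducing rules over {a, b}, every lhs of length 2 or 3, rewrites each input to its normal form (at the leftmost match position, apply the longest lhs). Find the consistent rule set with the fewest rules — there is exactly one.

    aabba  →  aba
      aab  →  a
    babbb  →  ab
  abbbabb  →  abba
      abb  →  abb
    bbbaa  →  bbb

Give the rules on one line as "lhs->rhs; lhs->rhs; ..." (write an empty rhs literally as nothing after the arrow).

aa->; aab->a; bab->aa

  | aabba => aba
  | aab => a
  | babbb => aabb => ab
  | abbbabb => abbaab => abba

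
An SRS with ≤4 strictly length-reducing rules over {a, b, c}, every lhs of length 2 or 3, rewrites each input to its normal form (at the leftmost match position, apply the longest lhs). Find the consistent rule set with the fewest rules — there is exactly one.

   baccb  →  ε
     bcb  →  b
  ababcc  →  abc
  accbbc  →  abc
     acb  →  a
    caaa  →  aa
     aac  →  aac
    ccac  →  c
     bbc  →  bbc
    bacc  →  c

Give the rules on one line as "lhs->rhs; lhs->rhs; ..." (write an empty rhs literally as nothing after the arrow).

  | baccb => ccb => cb => ε
  | bcb => b
  | ababcc => abcc => abc
  | accbbc => acbbc => abc

ba->; ca->; cb->; cc->c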